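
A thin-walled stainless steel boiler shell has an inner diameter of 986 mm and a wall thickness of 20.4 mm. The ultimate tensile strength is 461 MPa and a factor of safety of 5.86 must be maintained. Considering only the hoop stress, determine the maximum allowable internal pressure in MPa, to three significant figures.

σ_allow = 461/5.86 = 78.67 MPa.
σ_h = pD/(2t) → p_allow = 2σ_allow t/D = 2×78.67×20.4/986 = 3.255 MPa.

p_allow = 3.26 MPa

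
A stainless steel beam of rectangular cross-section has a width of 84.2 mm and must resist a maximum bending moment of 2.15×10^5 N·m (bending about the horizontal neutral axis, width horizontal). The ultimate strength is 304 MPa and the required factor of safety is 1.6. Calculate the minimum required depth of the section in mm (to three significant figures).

h = 284 mm

σ_allow = 304/1.6 = 190.0 MPa.
For a rectangular section σ = 6M/(bh²), so h² = 6M/(b σ_allow) = 6×2.1500×10^8/(84.2×190.0) = 80640 mm².
h = 284.0 mm.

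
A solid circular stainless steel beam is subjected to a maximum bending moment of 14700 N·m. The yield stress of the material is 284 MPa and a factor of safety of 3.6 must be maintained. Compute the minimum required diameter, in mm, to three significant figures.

d = 124 mm

σ_allow = 284/3.6 = 78.89 MPa.
For a solid circular section σ = 32M/(πd³), so d³ = 32M/(π σ_allow) = 32×1.4700×10^7/(π×78.89) = 1.898×10^6 mm³.
d = 123.8 mm.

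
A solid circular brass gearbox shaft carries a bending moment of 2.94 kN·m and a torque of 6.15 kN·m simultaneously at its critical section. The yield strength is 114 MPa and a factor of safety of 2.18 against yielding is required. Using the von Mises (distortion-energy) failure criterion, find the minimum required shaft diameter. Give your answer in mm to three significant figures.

d = 106 mm

σ_allow = σ_y/n = 114/2.18 = 52.29 MPa.
For a solid shaft σ_b = 32M/(πd³) and τ = 16T/(πd³), so the von Mises stress is σ' = (16/πd³)·√(4M²+3T²).
√(4M²+3T²) = √(4×(2.940×10^6)² + 3×(6.150×10^6)²) = 1.217×10^7 N·mm.
d³ = 16×1.217×10^7/(π×52.29) = 1.185×10^6 mm³.
d = 105.8 mm.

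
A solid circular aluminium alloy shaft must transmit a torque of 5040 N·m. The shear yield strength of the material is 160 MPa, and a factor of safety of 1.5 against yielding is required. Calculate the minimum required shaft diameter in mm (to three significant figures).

d = 62.2 mm

Allowable shear stress τ_allow = 160/1.5 = 106.7 MPa.
For a solid shaft τ = 16T/(πd³), so d³ = 16T/(π τ_allow) = 16×5040000/(π×106.7) = 240600 mm³.
d = (240600)^(1/3) = 62.20 mm.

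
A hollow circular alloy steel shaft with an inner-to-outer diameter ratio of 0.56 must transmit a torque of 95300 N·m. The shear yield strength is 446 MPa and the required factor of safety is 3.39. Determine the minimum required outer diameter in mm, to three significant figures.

τ_allow = 446/3.39 = 131.6 MPa.
For a hollow shaft τ = 16T/[πd_o³(1−k⁴)] with k = 0.56, so 1−k⁴ = 0.9017.
d_o³ = 16T/[π τ_allow (1−k⁴)] = 16×9.5300×10^7/(π×131.6×0.9017) = 4.092×10^6 mm³.
d_o = 159.9 mm.

d_o = 160 mm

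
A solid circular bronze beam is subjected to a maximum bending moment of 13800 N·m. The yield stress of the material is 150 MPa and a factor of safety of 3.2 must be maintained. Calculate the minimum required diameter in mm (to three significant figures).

σ_allow = 150/3.2 = 46.88 MPa.
For a solid circular section σ = 32M/(πd³), so d³ = 32M/(π σ_allow) = 32×1.3800×10^7/(π×46.88) = 2.999×10^6 mm³.
d = 144.2 mm.

d = 144 mm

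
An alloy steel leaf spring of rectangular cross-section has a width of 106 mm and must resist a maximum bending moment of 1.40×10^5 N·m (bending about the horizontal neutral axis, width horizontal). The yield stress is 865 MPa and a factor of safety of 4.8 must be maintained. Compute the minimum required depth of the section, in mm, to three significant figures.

σ_allow = 865/4.8 = 180.2 MPa.
For a rectangular section σ = 6M/(bh²), so h² = 6M/(b σ_allow) = 6×1.4000×10^8/(106×180.2) = 43970 mm².
h = 209.7 mm.

h = 210 mm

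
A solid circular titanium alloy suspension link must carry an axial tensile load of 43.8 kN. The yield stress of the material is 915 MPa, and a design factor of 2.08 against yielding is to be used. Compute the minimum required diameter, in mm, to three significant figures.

d = 11.3 mm

Allowable stress σ_allow = 915/2.08 = 439.9 MPa.
Required area A = F/σ_allow = 43800/439.9 = 99.57 mm².
A = πd²/4 → d = √(4A/π) = 11.26 mm.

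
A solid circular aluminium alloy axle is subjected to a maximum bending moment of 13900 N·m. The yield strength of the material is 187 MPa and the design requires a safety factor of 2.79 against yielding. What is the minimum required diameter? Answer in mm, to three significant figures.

d = 128 mm

σ_allow = 187/2.79 = 67.03 MPa.
For a solid circular section σ = 32M/(πd³), so d³ = 32M/(π σ_allow) = 32×1.3900×10^7/(π×67.03) = 2.112×10^6 mm³.
d = 128.3 mm.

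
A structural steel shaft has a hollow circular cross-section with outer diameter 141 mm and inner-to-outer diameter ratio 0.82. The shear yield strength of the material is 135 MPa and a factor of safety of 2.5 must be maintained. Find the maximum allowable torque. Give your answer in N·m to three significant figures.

T_allow = 16300 N·m

τ_allow = 135/2.5 = 54.00 MPa.
For a hollow shaft T_allow = τ_allow·πd_o³(1−k⁴)/16 with 1−k⁴ = 0.5479, so πd_o³(1−k⁴)/16 = 301600 mm³.
T_allow = 54.00×301600 = 1.628×10^7 N·mm = 16280 N·m.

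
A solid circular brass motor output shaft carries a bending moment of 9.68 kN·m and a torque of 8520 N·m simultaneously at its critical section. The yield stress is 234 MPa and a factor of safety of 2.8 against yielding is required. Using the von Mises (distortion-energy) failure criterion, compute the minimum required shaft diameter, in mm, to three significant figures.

σ_allow = σ_y/n = 234/2.8 = 83.57 MPa.
For a solid shaft σ_b = 32M/(πd³) and τ = 16T/(πd³), so the von Mises stress is σ' = (16/πd³)·√(4M²+3T²).
√(4M²+3T²) = √(4×(9.680×10^6)² + 3×(8.520×10^6)²) = 2.434×10^7 N·mm.
d³ = 16×2.434×10^7/(π×83.57) = 1.483×10^6 mm³.
d = 114.1 mm.

d = 114 mm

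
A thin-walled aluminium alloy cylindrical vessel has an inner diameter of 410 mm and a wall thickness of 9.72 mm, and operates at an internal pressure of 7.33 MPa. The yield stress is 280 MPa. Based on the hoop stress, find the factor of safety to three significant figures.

σ_h = pD/(2t) = 7.33×410/(2×9.72) = 154.6 MPa.
n = 280/154.6 = 1.811.

n = 1.81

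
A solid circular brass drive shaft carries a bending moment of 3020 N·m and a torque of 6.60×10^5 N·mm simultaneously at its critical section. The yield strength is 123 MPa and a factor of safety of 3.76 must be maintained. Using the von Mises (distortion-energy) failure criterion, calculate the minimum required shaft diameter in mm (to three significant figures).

σ_allow = σ_y/n = 123/3.76 = 32.71 MPa.
For a solid shaft σ_b = 32M/(πd³) and τ = 16T/(πd³), so the von Mises stress is σ' = (16/πd³)·√(4M²+3T²).
√(4M²+3T²) = √(4×(3.020×10^6)² + 3×(660000)²) = 6.147×10^6 N·mm.
d³ = 16×6.147×10^6/(π×32.71) = 957000 mm³.
d = 98.55 mm.

d = 98.5 mm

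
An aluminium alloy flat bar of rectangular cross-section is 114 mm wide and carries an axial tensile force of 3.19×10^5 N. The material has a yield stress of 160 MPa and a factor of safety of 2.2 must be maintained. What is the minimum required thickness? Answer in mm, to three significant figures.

t = 38.5 mm

σ_allow = 160/2.2 = 72.73 MPa.
Required area A = F/σ_allow = 319000/72.73 = 4386 mm².
t = A/w = 4386/114 = 38.48 mm.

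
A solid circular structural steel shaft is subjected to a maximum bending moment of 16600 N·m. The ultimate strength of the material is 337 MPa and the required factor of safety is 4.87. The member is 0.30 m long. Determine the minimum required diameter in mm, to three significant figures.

d = 135 mm

σ_allow = 337/4.87 = 69.20 MPa.
For a solid circular section σ = 32M/(πd³), so d³ = 32M/(π σ_allow) = 32×1.6600×10^7/(π×69.20) = 2.443×10^6 mm³.
d = 134.7 mm.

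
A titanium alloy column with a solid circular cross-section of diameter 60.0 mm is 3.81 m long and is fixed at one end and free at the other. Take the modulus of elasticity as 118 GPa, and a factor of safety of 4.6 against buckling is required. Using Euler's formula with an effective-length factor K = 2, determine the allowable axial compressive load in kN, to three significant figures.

P_allow = 2.77 kN

I = πd⁴/64 = π×60.0⁴/64 = 636200 mm⁴.
Effective length L_e = KL = 2×3.81 m = 7620 mm.
Euler critical load P_cr = π²EI/L_e² = π²×118000×636200/7620² = 12760 N.
P_allow = P_cr/n = 12760/4.6 = 2774 N.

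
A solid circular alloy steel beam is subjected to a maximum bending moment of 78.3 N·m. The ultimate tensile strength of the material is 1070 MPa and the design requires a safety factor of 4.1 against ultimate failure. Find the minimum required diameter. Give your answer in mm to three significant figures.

d = 14.5 mm

σ_allow = 1070/4.1 = 261.0 MPa.
For a solid circular section σ = 32M/(πd³), so d³ = 32M/(π σ_allow) = 32×78300/(π×261.0) = 3056 mm³.
d = 14.51 mm.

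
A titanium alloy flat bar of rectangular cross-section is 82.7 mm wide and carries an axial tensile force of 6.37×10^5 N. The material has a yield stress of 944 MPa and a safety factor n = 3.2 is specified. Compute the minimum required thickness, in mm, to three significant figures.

σ_allow = 944/3.2 = 295.0 MPa.
Required area A = F/σ_allow = 637000/295.0 = 2159 mm².
t = A/w = 2159/82.7 = 26.11 mm.

t = 26.1 mm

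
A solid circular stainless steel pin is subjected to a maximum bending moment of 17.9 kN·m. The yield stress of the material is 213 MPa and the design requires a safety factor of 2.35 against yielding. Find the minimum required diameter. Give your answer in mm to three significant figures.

σ_allow = 213/2.35 = 90.64 MPa.
For a solid circular section σ = 32M/(πd³), so d³ = 32M/(π σ_allow) = 32×1.7900×10^7/(π×90.64) = 2.012×10^6 mm³.
d = 126.2 mm.

d = 126 mm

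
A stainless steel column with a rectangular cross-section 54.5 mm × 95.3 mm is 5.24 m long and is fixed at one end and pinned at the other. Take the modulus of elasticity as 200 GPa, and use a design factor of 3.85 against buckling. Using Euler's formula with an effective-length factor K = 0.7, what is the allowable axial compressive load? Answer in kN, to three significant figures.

Buckling occurs about the weak axis: I_min = h·b³/12 = 95.3×54.5³/12 = 1.286×10^6 mm⁴ (b = 54.5 mm is the smaller dimension).
Effective length L_e = KL = 0.7×5.24 m = 3668 mm.
Euler critical load P_cr = π²EI/L_e² = π²×200000×1.286×10^6/3668² = 188600 N.
P_allow = P_cr/n = 188600/3.85 = 48990 N.

P_allow = 49.0 kN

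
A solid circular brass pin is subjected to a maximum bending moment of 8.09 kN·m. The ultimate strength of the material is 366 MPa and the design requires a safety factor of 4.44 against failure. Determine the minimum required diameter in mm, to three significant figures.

σ_allow = 366/4.44 = 82.43 MPa.
For a solid circular section σ = 32M/(πd³), so d³ = 32M/(π σ_allow) = 32×8090000/(π×82.43) = 999700 mm³.
d = 99.99 mm.

d = 100 mm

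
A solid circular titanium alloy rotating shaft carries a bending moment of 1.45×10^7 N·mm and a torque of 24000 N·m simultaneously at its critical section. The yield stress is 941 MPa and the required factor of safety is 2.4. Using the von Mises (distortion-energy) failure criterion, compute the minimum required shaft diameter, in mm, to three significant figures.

σ_allow = σ_y/n = 941/2.4 = 392.1 MPa.
For a solid shaft σ_b = 32M/(πd³) and τ = 16T/(πd³), so the von Mises stress is σ' = (16/πd³)·√(4M²+3T²).
√(4M²+3T²) = √(4×(1.450×10^7)² + 3×(2.400×10^7)²) = 5.069×10^7 N·mm.
d³ = 16×5.069×10^7/(π×392.1) = 658400 mm³.
d = 86.99 mm.

d = 87.0 mm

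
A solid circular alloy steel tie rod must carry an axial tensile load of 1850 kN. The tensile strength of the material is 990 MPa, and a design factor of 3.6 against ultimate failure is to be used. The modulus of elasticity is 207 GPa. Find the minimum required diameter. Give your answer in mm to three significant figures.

Allowable stress σ_allow = 990/3.6 = 275.0 MPa.
Required area A = F/σ_allow = 1850000/275.0 = 6727 mm².
A = πd²/4 → d = √(4A/π) = 92.55 mm.

d = 92.5 mm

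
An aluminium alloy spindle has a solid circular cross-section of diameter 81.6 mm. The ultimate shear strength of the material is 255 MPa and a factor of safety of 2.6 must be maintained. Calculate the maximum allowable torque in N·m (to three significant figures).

τ_allow = 255/2.6 = 98.08 MPa.
For a solid shaft T_allow = τ_allow·πd³/16; πd³/16 = π×81.6³/16 = 106700 mm³.
T_allow = 98.08×106700 = 1.046×10^7 N·mm = 10460 N·m.

T_allow = 10500 N·m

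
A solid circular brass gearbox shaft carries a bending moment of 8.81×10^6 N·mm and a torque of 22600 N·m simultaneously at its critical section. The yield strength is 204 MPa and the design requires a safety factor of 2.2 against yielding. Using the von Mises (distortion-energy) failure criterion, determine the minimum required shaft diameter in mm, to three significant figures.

d = 133 mm

σ_allow = σ_y/n = 204/2.2 = 92.73 MPa.
For a solid shaft σ_b = 32M/(πd³) and τ = 16T/(πd³), so the von Mises stress is σ' = (16/πd³)·√(4M²+3T²).
√(4M²+3T²) = √(4×(8.810×10^6)² + 3×(2.260×10^7)²) = 4.293×10^7 N·mm.
d³ = 16×4.293×10^7/(π×92.73) = 2.358×10^6 mm³.
d = 133.1 mm.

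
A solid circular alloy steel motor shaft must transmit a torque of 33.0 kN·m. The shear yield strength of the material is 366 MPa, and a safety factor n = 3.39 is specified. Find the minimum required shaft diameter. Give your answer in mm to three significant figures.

d = 116 mm

Allowable shear stress τ_allow = 366/3.39 = 108.0 MPa.
For a solid shaft τ = 16T/(πd³), so d³ = 16T/(π τ_allow) = 16×3.3000×10^7/(π×108.0) = 1.557×10^6 mm³.
d = (1.557×10^6)^(1/3) = 115.9 mm.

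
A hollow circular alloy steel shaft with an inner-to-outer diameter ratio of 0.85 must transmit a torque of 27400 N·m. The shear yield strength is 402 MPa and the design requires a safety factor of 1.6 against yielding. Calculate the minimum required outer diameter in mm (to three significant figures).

d_o = 105 mm

τ_allow = 402/1.6 = 251.2 MPa.
For a hollow shaft τ = 16T/[πd_o³(1−k⁴)] with k = 0.85, so 1−k⁴ = 0.4780.
d_o³ = 16T/[π τ_allow (1−k⁴)] = 16×2.7400×10^7/(π×251.2×0.4780) = 1.162×10^6 mm³.
d_o = 105.1 mm.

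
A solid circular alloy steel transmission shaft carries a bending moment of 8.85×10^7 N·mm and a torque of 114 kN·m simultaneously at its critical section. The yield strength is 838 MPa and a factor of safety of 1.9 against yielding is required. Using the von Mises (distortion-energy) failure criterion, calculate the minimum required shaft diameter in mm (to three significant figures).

σ_allow = σ_y/n = 838/1.9 = 441.1 MPa.
For a solid shaft σ_b = 32M/(πd³) and τ = 16T/(πd³), so the von Mises stress is σ' = (16/πd³)·√(4M²+3T²).
√(4M²+3T²) = √(4×(8.850×10^7)² + 3×(1.140×10^8)²) = 2.652×10^8 N·mm.
d³ = 16×2.652×10^8/(π×441.1) = 3.062×10^6 mm³.
d = 145.2 mm.

d = 145 mm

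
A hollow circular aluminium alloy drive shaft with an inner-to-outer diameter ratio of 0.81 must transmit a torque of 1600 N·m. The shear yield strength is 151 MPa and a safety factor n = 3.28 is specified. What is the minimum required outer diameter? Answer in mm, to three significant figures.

d_o = 67.7 mm

τ_allow = 151/3.28 = 46.04 MPa.
For a hollow shaft τ = 16T/[πd_o³(1−k⁴)] with k = 0.81, so 1−k⁴ = 0.5695.
d_o³ = 16T/[π τ_allow (1−k⁴)] = 16×1600000/(π×46.04×0.5695) = 310800 mm³.
d_o = 67.74 mm.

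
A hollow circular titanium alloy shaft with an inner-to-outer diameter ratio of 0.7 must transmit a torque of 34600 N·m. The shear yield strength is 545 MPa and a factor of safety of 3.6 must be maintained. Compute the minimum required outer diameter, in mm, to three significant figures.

τ_allow = 545/3.6 = 151.4 MPa.
For a hollow shaft τ = 16T/[πd_o³(1−k⁴)] with k = 0.7, so 1−k⁴ = 0.7599.
d_o³ = 16T/[π τ_allow (1−k⁴)] = 16×3.4600×10^7/(π×151.4×0.7599) = 1.532×10^6 mm³.
d_o = 115.3 mm.

d_o = 115 mm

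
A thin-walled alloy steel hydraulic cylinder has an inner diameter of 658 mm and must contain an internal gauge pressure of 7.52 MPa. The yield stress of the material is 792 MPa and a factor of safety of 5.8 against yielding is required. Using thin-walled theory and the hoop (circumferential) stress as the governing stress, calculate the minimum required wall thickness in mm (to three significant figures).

σ_allow = 792/5.8 = 136.6 MPa.
Hoop stress σ_h = pD/(2t), so t = pD/(2σ_allow) = 7.52×658/(2×136.6) = 18.12 mm.

t = 18.1 mm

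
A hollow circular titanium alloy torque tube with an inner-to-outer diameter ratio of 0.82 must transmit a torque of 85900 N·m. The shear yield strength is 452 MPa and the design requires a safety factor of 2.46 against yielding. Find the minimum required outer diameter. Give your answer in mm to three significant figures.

d_o = 163 mm

τ_allow = 452/2.46 = 183.7 MPa.
For a hollow shaft τ = 16T/[πd_o³(1−k⁴)] with k = 0.82, so 1−k⁴ = 0.5479.
d_o³ = 16T/[π τ_allow (1−k⁴)] = 16×8.5900×10^7/(π×183.7×0.5479) = 4.346×10^6 mm³.
d_o = 163.2 mm.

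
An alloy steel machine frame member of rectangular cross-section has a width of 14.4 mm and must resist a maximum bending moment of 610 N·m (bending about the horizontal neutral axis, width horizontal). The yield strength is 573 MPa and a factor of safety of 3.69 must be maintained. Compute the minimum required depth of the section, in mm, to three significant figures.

σ_allow = 573/3.69 = 155.3 MPa.
For a rectangular section σ = 6M/(bh²), so h² = 6M/(b σ_allow) = 6×610000/(14.4×155.3) = 1637 mm².
h = 40.46 mm.

h = 40.5 mm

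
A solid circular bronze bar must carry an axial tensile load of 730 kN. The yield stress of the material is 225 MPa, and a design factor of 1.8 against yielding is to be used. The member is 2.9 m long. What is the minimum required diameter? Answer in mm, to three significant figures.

Allowable stress σ_allow = 225/1.8 = 125.0 MPa.
Required area A = F/σ_allow = 730000/125.0 = 5840 mm².
A = πd²/4 → d = √(4A/π) = 86.23 mm.

d = 86.2 mm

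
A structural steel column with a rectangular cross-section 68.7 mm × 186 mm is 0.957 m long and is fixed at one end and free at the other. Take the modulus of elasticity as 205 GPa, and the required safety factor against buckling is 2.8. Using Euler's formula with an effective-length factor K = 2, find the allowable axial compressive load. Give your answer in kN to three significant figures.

P_allow = 991 kN

Buckling occurs about the weak axis: I_min = h·b³/12 = 186×68.7³/12 = 5.026×10^6 mm⁴ (b = 68.7 mm is the smaller dimension).
Effective length L_e = KL = 2×0.957 m = 1914 mm.
Euler critical load P_cr = π²EI/L_e² = π²×205000×5.026×10^6/1914² = 2.776×10^6 N.
P_allow = P_cr/n = 2.776×10^6/2.8 = 991300 N.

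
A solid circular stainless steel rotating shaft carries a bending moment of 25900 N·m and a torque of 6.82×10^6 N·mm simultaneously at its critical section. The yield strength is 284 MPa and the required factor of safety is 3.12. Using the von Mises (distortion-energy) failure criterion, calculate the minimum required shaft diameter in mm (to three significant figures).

d = 144 mm

σ_allow = σ_y/n = 284/3.12 = 91.03 MPa.
For a solid shaft σ_b = 32M/(πd³) and τ = 16T/(πd³), so the von Mises stress is σ' = (16/πd³)·√(4M²+3T²).
√(4M²+3T²) = √(4×(2.590×10^7)² + 3×(6.820×10^6)²) = 5.313×10^7 N·mm.
d³ = 16×5.313×10^7/(π×91.03) = 2.973×10^6 mm³.
d = 143.8 mm.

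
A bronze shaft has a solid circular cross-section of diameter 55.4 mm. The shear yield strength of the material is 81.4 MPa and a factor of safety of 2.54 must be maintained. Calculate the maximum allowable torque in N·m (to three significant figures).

τ_allow = 81.4/2.54 = 32.05 MPa.
For a solid shaft T_allow = τ_allow·πd³/16; πd³/16 = π×55.4³/16 = 33390 mm³.
T_allow = 32.05×33390 = 1.070×10^6 N·mm = 1070 N·m.

T_allow = 1070 N·m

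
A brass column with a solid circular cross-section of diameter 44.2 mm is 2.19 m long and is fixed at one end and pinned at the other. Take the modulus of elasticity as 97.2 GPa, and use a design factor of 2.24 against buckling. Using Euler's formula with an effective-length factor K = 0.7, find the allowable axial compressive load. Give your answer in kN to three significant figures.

I = πd⁴/64 = π×44.2⁴/64 = 187400 mm⁴.
Effective length L_e = KL = 0.7×2.19 m = 1533 mm.
Euler critical load P_cr = π²EI/L_e² = π²×97200×187400/1533² = 76480 N.
P_allow = P_cr/n = 76480/2.24 = 34140 N.

P_allow = 34.1 kN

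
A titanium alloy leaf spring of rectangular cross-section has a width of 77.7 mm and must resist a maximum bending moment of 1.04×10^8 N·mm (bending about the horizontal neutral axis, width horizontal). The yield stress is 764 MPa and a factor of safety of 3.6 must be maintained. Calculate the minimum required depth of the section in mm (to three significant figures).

h = 195 mm

σ_allow = 764/3.6 = 212.2 MPa.
For a rectangular section σ = 6M/(bh²), so h² = 6M/(b σ_allow) = 6×1.0400×10^8/(77.7×212.2) = 37840 mm².
h = 194.5 mm.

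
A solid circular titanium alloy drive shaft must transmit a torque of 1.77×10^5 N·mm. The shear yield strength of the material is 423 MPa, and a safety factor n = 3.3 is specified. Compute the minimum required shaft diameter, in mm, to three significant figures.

Allowable shear stress τ_allow = 423/3.3 = 128.2 MPa.
For a solid shaft τ = 16T/(πd³), so d³ = 16T/(π τ_allow) = 16×177000/(π×128.2) = 7033 mm³.
d = (7033)^(1/3) = 19.16 mm.

d = 19.2 mm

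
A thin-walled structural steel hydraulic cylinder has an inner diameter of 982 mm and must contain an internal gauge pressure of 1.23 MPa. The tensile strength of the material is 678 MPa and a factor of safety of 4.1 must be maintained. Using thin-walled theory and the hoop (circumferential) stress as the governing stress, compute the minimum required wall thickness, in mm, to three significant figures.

t = 3.65 mm

σ_allow = 678/4.1 = 165.4 MPa.
Hoop stress σ_h = pD/(2t), so t = pD/(2σ_allow) = 1.23×982/(2×165.4) = 3.652 mm.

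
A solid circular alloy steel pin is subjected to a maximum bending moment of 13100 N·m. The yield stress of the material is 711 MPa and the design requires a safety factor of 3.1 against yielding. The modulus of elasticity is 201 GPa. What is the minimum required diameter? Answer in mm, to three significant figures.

σ_allow = 711/3.1 = 229.4 MPa.
For a solid circular section σ = 32M/(πd³), so d³ = 32M/(π σ_allow) = 32×1.3100×10^7/(π×229.4) = 581800 mm³.
d = 83.48 mm.

d = 83.5 mm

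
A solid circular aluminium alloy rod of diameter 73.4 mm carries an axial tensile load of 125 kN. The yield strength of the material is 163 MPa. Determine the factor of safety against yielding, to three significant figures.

A = πd²/4 = 4231 mm².
σ = F/A = 125000/4231 = 29.54 MPa.
n = 163/29.54 = 5.518.

n = 5.52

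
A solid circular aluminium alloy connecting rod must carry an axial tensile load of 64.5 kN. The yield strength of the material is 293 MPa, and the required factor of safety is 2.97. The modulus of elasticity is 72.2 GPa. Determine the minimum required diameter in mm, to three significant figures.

d = 28.9 mm

Allowable stress σ_allow = 293/2.97 = 98.65 MPa.
Required area A = F/σ_allow = 64500/98.65 = 653.8 mm².
A = πd²/4 → d = √(4A/π) = 28.85 mm.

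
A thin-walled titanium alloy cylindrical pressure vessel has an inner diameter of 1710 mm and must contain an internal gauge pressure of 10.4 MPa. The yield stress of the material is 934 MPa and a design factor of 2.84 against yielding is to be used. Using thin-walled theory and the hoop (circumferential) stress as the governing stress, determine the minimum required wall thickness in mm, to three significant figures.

t = 27.0 mm

σ_allow = 934/2.84 = 328.9 MPa.
Hoop stress σ_h = pD/(2t), so t = pD/(2σ_allow) = 10.4×1710/(2×328.9) = 27.04 mm.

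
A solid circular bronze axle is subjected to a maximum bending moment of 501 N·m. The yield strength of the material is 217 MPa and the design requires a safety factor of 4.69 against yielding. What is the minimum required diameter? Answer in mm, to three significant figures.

d = 48.0 mm

σ_allow = 217/4.69 = 46.27 MPa.
For a solid circular section σ = 32M/(πd³), so d³ = 32M/(π σ_allow) = 32×501000/(π×46.27) = 110300 mm³.
d = 47.96 mm.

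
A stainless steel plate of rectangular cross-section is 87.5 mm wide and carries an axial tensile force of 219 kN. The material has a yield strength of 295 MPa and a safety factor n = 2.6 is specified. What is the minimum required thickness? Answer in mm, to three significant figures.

σ_allow = 295/2.6 = 113.5 MPa.
Required area A = F/σ_allow = 219000/113.5 = 1930 mm².
t = A/w = 1930/87.5 = 22.06 mm.

t = 22.1 mm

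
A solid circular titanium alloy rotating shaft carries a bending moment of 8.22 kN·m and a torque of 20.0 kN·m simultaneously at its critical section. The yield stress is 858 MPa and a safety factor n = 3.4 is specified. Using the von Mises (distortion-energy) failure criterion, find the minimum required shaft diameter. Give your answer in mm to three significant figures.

σ_allow = σ_y/n = 858/3.4 = 252.4 MPa.
For a solid shaft σ_b = 32M/(πd³) and τ = 16T/(πd³), so the von Mises stress is σ' = (16/πd³)·√(4M²+3T²).
√(4M²+3T²) = √(4×(8.220×10^6)² + 3×(2.000×10^7)²) = 3.834×10^7 N·mm.
d³ = 16×3.834×10^7/(π×252.4) = 773900 mm³.
d = 91.81 mm.

d = 91.8 mm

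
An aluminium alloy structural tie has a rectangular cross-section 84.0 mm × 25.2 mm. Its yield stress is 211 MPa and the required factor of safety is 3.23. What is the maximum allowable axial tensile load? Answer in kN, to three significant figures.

F_allow = 138 kN

σ_allow = 211/3.23 = 65.33 MPa.
A = 84.0×25.2 = 2117 mm².
F_allow = σ_allow × A = 65.33×2117 = 138300 N.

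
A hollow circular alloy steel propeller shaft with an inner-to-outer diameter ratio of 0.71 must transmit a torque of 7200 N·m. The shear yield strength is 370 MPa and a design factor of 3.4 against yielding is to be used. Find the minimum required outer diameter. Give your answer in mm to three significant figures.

τ_allow = 370/3.4 = 108.8 MPa.
For a hollow shaft τ = 16T/[πd_o³(1−k⁴)] with k = 0.71, so 1−k⁴ = 0.7459.
d_o³ = 16T/[π τ_allow (1−k⁴)] = 16×7200000/(π×108.8×0.7459) = 451800 mm³.
d_o = 76.73 mm.

d_o = 76.7 mm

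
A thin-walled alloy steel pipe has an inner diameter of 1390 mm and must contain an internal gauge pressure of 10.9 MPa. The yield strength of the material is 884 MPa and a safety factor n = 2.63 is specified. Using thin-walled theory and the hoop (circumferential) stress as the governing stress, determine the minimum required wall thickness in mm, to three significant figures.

t = 22.5 mm

σ_allow = 884/2.63 = 336.1 MPa.
Hoop stress σ_h = pD/(2t), so t = pD/(2σ_allow) = 10.9×1390/(2×336.1) = 22.54 mm.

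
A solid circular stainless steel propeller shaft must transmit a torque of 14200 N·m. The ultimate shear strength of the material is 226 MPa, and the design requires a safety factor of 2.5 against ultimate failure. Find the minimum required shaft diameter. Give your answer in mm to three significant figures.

d = 92.8 mm

Allowable shear stress τ_allow = 226/2.5 = 90.40 MPa.
For a solid shaft τ = 16T/(πd³), so d³ = 16T/(π τ_allow) = 16×1.4200×10^7/(π×90.40) = 800000 mm³.
d = (800000)^(1/3) = 92.83 mm.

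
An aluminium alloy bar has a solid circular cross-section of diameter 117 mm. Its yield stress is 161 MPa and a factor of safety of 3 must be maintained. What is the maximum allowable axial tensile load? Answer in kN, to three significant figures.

σ_allow = 161/3 = 53.67 MPa.
A = πd²/4 = π×117²/4 = 10750 mm².
F_allow = σ_allow × A = 53.67×10750 = 577000 N.

F_allow = 577 kN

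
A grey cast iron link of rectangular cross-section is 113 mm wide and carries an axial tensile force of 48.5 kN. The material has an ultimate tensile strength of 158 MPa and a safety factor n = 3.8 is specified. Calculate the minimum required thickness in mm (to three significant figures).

σ_allow = 158/3.8 = 41.58 MPa.
Required area A = F/σ_allow = 48500/41.58 = 1166 mm².
t = A/w = 1166/113 = 10.32 mm.

t = 10.3 mm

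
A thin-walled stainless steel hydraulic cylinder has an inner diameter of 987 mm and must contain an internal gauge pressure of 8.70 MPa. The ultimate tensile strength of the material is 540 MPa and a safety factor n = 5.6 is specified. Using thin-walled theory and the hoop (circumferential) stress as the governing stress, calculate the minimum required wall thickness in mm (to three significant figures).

σ_allow = 540/5.6 = 96.43 MPa.
Hoop stress σ_h = pD/(2t), so t = pD/(2σ_allow) = 8.70×987/(2×96.43) = 44.52 mm.

t = 44.5 mm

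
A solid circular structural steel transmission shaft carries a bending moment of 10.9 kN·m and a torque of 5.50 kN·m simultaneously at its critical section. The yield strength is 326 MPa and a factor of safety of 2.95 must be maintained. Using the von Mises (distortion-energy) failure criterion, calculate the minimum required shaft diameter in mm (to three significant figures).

σ_allow = σ_y/n = 326/2.95 = 110.5 MPa.
For a solid shaft σ_b = 32M/(πd³) and τ = 16T/(πd³), so the von Mises stress is σ' = (16/πd³)·√(4M²+3T²).
√(4M²+3T²) = √(4×(1.090×10^7)² + 3×(5.500×10^6)²) = 2.379×10^7 N·mm.
d³ = 16×2.379×10^7/(π×110.5) = 1.096×10^6 mm³.
d = 103.1 mm.

d = 103 mm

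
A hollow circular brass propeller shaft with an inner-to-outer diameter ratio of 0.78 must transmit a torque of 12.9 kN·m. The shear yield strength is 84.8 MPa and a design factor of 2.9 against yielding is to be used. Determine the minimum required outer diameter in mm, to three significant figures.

τ_allow = 84.8/2.9 = 29.24 MPa.
For a hollow shaft τ = 16T/[πd_o³(1−k⁴)] with k = 0.78, so 1−k⁴ = 0.6298.
d_o³ = 16T/[π τ_allow (1−k⁴)] = 16×1.2900×10^7/(π×29.24×0.6298) = 3.567×10^6 mm³.
d_o = 152.8 mm.

d_o = 153 mm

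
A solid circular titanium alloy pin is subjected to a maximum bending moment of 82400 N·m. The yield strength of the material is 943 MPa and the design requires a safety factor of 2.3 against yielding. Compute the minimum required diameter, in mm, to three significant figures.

σ_allow = 943/2.3 = 410.0 MPa.
For a solid circular section σ = 32M/(πd³), so d³ = 32M/(π σ_allow) = 32×8.2400×10^7/(π×410.0) = 2.047×10^6 mm³.
d = 127.0 mm.

d = 127 mm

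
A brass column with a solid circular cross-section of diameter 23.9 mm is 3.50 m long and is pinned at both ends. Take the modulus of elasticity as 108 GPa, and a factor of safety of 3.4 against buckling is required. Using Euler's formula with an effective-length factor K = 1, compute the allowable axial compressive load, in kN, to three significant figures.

I = πd⁴/64 = π×23.9⁴/64 = 16020 mm⁴.
Effective length L_e = KL = 1×3.50 m = 3500 mm.
Euler critical load P_cr = π²EI/L_e² = π²×108000×16020/3500² = 1394 N.
P_allow = P_cr/n = 1394/3.4 = 409.9 N.

P_allow = 0.410 kN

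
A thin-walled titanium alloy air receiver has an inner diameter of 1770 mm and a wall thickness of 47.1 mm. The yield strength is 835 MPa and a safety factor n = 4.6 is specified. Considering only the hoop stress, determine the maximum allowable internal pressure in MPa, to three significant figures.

p_allow = 9.66 MPa

σ_allow = 835/4.6 = 181.5 MPa.
σ_h = pD/(2t) → p_allow = 2σ_allow t/D = 2×181.5×47.1/1770 = 9.661 MPa.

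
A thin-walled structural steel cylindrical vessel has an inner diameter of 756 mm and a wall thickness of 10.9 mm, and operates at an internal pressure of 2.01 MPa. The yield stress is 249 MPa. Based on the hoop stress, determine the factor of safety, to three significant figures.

σ_h = pD/(2t) = 2.01×756/(2×10.9) = 69.70 MPa.
n = 249/69.70 = 3.572.

n = 3.57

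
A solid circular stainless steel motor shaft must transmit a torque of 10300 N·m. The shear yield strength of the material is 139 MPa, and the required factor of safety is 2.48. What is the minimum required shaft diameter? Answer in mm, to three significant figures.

d = 97.8 mm

Allowable shear stress τ_allow = 139/2.48 = 56.05 MPa.
For a solid shaft τ = 16T/(πd³), so d³ = 16T/(π τ_allow) = 16×1.0300×10^7/(π×56.05) = 935900 mm³.
d = (935900)^(1/3) = 97.82 mm.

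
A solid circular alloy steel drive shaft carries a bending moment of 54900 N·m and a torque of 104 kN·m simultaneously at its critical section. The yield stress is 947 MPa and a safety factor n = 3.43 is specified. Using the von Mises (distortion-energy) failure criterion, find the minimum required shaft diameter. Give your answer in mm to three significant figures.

σ_allow = σ_y/n = 947/3.43 = 276.1 MPa.
For a solid shaft σ_b = 32M/(πd³) and τ = 16T/(πd³), so the von Mises stress is σ' = (16/πd³)·√(4M²+3T²).
√(4M²+3T²) = √(4×(5.490×10^7)² + 3×(1.040×10^8)²) = 2.110×10^8 N·mm.
d³ = 16×2.110×10^8/(π×276.1) = 3.891×10^6 mm³.
d = 157.3 mm.

d = 157 mm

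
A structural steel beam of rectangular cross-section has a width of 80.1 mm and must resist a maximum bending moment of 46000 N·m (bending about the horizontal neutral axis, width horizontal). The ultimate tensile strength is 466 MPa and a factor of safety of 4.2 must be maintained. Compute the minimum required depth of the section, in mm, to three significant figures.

h = 176 mm

σ_allow = 466/4.2 = 111.0 MPa.
For a rectangular section σ = 6M/(bh²), so h² = 6M/(b σ_allow) = 6×4.6000×10^7/(80.1×111.0) = 31060 mm².
h = 176.2 mm.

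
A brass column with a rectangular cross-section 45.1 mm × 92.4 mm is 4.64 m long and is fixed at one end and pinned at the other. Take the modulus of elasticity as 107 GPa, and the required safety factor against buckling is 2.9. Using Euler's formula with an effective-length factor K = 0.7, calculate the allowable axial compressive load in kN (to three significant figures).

Buckling occurs about the weak axis: I_min = h·b³/12 = 92.4×45.1³/12 = 706400 mm⁴ (b = 45.1 mm is the smaller dimension).
Effective length L_e = KL = 0.7×4.64 m = 3248 mm.
Euler critical load P_cr = π²EI/L_e² = π²×107000×706400/3248² = 70710 N.
P_allow = P_cr/n = 70710/2.9 = 24380 N.

P_allow = 24.4 kN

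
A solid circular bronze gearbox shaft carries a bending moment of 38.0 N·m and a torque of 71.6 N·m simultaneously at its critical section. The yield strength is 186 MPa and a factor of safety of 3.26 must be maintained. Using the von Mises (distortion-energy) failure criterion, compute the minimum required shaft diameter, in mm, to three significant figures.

σ_allow = σ_y/n = 186/3.26 = 57.06 MPa.
For a solid shaft σ_b = 32M/(πd³) and τ = 16T/(πd³), so the von Mises stress is σ' = (16/πd³)·√(4M²+3T²).
√(4M²+3T²) = √(4×(38000)² + 3×(71600)²) = 145400 N·mm.
d³ = 16×145400/(π×57.06) = 12980 mm³.
d = 23.50 mm.

d = 23.5 mm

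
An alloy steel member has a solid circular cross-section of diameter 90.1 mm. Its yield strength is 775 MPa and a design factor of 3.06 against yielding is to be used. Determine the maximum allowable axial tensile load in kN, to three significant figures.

F_allow = 1610 kN

σ_allow = 775/3.06 = 253.3 MPa.
A = πd²/4 = π×90.1²/4 = 6376 mm².
F_allow = σ_allow × A = 253.3×6376 = 1.615×10^6 N.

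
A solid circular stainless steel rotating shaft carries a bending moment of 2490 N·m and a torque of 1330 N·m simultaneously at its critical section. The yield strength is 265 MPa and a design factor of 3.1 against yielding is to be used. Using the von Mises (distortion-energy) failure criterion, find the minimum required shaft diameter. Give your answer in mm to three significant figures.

σ_allow = σ_y/n = 265/3.1 = 85.48 MPa.
For a solid shaft σ_b = 32M/(πd³) and τ = 16T/(πd³), so the von Mises stress is σ' = (16/πd³)·√(4M²+3T²).
√(4M²+3T²) = √(4×(2.490×10^6)² + 3×(1.330×10^6)²) = 5.487×10^6 N·mm.
d³ = 16×5.487×10^6/(π×85.48) = 326900 mm³.
d = 68.89 mm.

d = 68.9 mm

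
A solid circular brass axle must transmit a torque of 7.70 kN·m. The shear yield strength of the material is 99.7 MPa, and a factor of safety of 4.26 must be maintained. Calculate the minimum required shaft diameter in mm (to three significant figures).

d = 119 mm

Allowable shear stress τ_allow = 99.7/4.26 = 23.40 MPa.
For a solid shaft τ = 16T/(πd³), so d³ = 16T/(π τ_allow) = 16×7700000/(π×23.40) = 1.676×10^6 mm³.
d = (1.676×10^6)^(1/3) = 118.8 mm.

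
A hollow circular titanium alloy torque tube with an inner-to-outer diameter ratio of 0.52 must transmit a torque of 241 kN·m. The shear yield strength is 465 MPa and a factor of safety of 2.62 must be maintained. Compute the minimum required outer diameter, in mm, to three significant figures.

d_o = 195 mm

τ_allow = 465/2.62 = 177.5 MPa.
For a hollow shaft τ = 16T/[πd_o³(1−k⁴)] with k = 0.52, so 1−k⁴ = 0.9269.
d_o³ = 16T/[π τ_allow (1−k⁴)] = 16×2.4100×10^8/(π×177.5×0.9269) = 7.461×10^6 mm³.
d_o = 195.4 mm.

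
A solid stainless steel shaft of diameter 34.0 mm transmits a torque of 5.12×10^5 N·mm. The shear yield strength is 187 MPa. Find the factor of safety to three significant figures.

τ = 16T/(πd³) = 16×512000/(π×34.0³) = 66.34 MPa.
n = τ_limit/τ = 187/66.34 = 2.819.

n = 2.82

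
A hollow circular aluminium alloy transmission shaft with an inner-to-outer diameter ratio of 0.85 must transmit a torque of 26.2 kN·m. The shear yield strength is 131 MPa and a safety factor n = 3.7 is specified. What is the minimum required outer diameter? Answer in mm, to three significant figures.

d_o = 199 mm

τ_allow = 131/3.7 = 35.41 MPa.
For a hollow shaft τ = 16T/[πd_o³(1−k⁴)] with k = 0.85, so 1−k⁴ = 0.4780.
d_o³ = 16T/[π τ_allow (1−k⁴)] = 16×2.6200×10^7/(π×35.41×0.4780) = 7.885×10^6 mm³.
d_o = 199.0 mm.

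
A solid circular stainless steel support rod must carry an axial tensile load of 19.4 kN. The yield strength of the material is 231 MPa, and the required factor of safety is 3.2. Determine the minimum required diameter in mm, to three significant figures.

d = 18.5 mm

Allowable stress σ_allow = 231/3.2 = 72.19 MPa.
Required area A = F/σ_allow = 19400/72.19 = 268.7 mm².
A = πd²/4 → d = √(4A/π) = 18.50 mm.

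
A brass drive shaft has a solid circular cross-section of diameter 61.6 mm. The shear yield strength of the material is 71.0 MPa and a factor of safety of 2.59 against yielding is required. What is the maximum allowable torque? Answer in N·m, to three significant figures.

T_allow = 1260 N·m

τ_allow = 71.0/2.59 = 27.41 MPa.
For a solid shaft T_allow = τ_allow·πd³/16; πd³/16 = π×61.6³/16 = 45900 mm³.
T_allow = 27.41×45900 = 1.258×10^6 N·mm = 1258 N·m.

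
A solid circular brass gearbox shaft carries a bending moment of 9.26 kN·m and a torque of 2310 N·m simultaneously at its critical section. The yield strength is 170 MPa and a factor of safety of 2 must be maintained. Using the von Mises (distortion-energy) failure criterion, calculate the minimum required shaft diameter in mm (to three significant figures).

σ_allow = σ_y/n = 170/2 = 85.00 MPa.
For a solid shaft σ_b = 32M/(πd³) and τ = 16T/(πd³), so the von Mises stress is σ' = (16/πd³)·√(4M²+3T²).
√(4M²+3T²) = √(4×(9.260×10^6)² + 3×(2.310×10^6)²) = 1.895×10^7 N·mm.
d³ = 16×1.895×10^7/(π×85.00) = 1.135×10^6 mm³.
d = 104.3 mm.

d = 104 mm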